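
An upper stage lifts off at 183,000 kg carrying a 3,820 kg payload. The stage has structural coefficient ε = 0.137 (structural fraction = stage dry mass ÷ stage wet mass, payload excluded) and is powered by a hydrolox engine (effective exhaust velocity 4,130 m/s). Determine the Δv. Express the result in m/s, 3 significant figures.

Δv ≈ 7700 m/s

Stage wet mass = m₀ − payload = 183,000 − 3,820 = 179,180 kg.
Stage dry mass = ε × stage wet mass = 0.137 × 179,180 = 24,547.7 kg.
Burnout mass m_f = stage dry + payload = 24,547.7 + 3,820 = 28,367.7 kg.
Rocket equation: Δv = v_e · ln(183,000/28,367.7) = 4130.0 × ln(6.451) = 4130.0 × 1.8642 ≈ 7699 m/s.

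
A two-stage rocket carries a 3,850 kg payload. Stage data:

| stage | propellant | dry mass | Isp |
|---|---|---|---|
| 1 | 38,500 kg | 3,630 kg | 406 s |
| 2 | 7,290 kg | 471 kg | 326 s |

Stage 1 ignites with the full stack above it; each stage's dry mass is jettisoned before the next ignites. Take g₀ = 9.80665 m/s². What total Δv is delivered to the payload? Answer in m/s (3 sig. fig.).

Δv ≈ 8180 m/s

Ignition mass of stage 1 = 38,500+3,630 + 7,290+471 + 3,850 = 53,741 kg.
Stage 1: m₀ = 53,741 kg, m_f = 53,741 − 38,500 = 15,241 kg; Δv = 406×9.80665×ln(3.526) = 3981.5×1.2602 ≈ 5017 m/s.
Stage 2: m₀ = 11,611 kg, m_f = 11,611 − 7,290 = 4,321 kg; Δv = 326×9.80665×ln(2.687) = 3197.0×0.9885 ≈ 3160 m/s.
Total Δv = 5017 + 3160 = 8177 m/s.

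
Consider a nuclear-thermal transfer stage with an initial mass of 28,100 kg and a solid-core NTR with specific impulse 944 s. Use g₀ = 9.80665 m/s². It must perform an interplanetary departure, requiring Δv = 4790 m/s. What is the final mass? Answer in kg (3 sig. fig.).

v_e = Isp · g₀ = 944 × 9.80665 = 9257.5 m/s.
m₀/m_f = exp(Δv / v_e) = exp(4790 / 9257.5) = exp(0.5174) = 1.6777.
m_f = m₀ / 1.6777 = 28,100 / 1.6777 = 16,749.1 kg.

final mass ≈ 16700 kg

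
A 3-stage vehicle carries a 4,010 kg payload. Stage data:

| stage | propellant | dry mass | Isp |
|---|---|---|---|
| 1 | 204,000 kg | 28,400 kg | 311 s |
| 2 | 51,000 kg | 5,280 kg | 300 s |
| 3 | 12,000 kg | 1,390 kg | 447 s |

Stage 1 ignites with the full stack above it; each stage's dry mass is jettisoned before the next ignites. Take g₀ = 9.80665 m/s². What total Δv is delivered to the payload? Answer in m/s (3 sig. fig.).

Ignition mass of stage 1 = 204,000+28,400 + 51,000+5,280 + 12,000+1,390 + 4,010 = 306,080 kg.
Stage 1: m₀ = 306,080 kg, m_f = 306,080 − 204,000 = 102,080 kg; Δv = 311×9.80665×ln(2.998) = 3049.9×1.0981 ≈ 3349 m/s.
Stage 2: m₀ = 73,680 kg, m_f = 73,680 − 51,000 = 22,680 kg; Δv = 300×9.80665×ln(3.249) = 2942.0×1.1782 ≈ 3466 m/s.
Stage 3: m₀ = 17,400 kg, m_f = 17,400 − 12,000 = 5,400 kg; Δv = 447×9.80665×ln(3.222) = 4383.6×1.1701 ≈ 5129 m/s.
Total Δv = 3349 + 3466 + 5129 = 11944 m/s.

Δv ≈ 11900 m/s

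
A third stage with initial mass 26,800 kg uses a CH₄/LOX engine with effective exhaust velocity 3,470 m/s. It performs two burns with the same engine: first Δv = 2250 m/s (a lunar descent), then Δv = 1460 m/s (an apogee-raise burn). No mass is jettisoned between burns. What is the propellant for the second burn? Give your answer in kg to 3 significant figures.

propellant for the second burn ≈ 4810 kg

After the first burn: m = 26800 × exp(−2250/3470.0) = 26800 × 0.52287 = 14,012.9 kg.
After the second burn: m = 14,012.9 × exp(−1460/3470.0) = 14,012.9 × 0.65655 = 9,200.17 kg.
Second-burn propellant = 14,012.9 − 9,200.17 = 4,812.73 kg.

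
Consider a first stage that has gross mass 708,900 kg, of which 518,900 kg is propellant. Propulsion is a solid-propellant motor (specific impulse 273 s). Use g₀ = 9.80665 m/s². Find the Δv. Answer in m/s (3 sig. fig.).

v_e = Isp · g₀ = 273 × 9.80665 = 2677.2 m/s.
m_f = m₀ − m_prop = 708,900 − 518,900 = 190,000 kg.
Δv = v_e · ln(m₀/m_f) = 2677.2 × ln(3.731) = 2677.2 × 1.3167 ≈ 3525.1 m/s.

Δv ≈ 3530 m/s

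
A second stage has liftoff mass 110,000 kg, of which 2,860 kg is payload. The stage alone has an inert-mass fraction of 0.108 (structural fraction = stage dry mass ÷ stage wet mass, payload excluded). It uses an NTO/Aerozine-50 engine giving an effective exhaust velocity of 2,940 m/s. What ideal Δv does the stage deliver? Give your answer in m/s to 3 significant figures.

Δv ≈ 5970 m/s

Stage wet mass = m₀ − payload = 110,000 − 2,860 = 107,140 kg.
Stage dry mass = ε × stage wet mass = 0.108 × 107,140 = 11,571.1 kg.
Burnout mass m_f = stage dry + payload = 11,571.1 + 2,860 = 14,431.1 kg.
Rocket equation: Δv = v_e · ln(110,000/14,431.1) = 2940.0 × ln(7.622) = 2940.0 × 2.0311 ≈ 5971 m/s.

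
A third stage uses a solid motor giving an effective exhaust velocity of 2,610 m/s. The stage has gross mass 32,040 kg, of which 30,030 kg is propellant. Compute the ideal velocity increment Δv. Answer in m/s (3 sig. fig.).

Δv ≈ 7230 m/s

m_f = m₀ − m_prop = 32,040 − 30,030 = 2,010 kg.
Δv = v_e · ln(m₀/m_f) = 2610.0 × ln(15.94) = 2610.0 × 2.7689 ≈ 7226.7 m/s.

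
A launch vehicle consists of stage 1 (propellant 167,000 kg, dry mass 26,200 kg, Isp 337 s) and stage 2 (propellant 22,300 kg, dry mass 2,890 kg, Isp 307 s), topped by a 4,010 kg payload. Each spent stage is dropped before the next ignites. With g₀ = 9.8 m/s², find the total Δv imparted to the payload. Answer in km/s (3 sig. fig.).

Δv ≈ 8.93 km/s

Ignition mass of stage 1 = 167,000+26,200 + 22,300+2,890 + 4,010 = 222,400 kg.
Stage 1: m₀ = 222,400 kg, m_f = 222,400 − 167,000 = 55,400 kg; Δv = 337×9.8×ln(4.014) = 3302.6×1.3899 ≈ 4590 m/s.
Stage 2: m₀ = 29,200 kg, m_f = 29,200 − 22,300 = 6,900 kg; Δv = 307×9.8×ln(4.232) = 3008.6×1.4426 ≈ 4340 m/s.
Total Δv = 4590 + 4340 = 8930 m/s.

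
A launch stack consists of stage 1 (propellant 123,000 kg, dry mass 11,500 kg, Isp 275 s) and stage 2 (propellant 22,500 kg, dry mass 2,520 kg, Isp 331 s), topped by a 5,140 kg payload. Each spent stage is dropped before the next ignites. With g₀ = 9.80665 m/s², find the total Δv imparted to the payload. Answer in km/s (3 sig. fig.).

Δv ≈ 8.16 km/s

Ignition mass of stage 1 = 123,000+11,500 + 22,500+2,520 + 5,140 = 164,660 kg.
Stage 1: m₀ = 164,660 kg, m_f = 164,660 − 123,000 = 41,660 kg; Δv = 275×9.80665×ln(3.952) = 2696.8×1.3743 ≈ 3706 m/s.
Stage 2: m₀ = 30,160 kg, m_f = 30,160 − 22,500 = 7,660 kg; Δv = 331×9.80665×ln(3.937) = 3246.0×1.3705 ≈ 4449 m/s.
Total Δv = 3706 + 4449 = 8155 m/s.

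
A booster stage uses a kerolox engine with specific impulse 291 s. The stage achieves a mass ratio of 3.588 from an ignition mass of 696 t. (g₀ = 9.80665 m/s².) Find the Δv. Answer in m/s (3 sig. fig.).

v_e = Isp · g₀ = 291 × 9.80665 = 2853.7 m/s.
From the ideal rocket equation, Δv = v_e · ln(3.588) = 2853.7 × 1.2776 ≈ 3645.9 m/s.

Δv ≈ 3650 m/s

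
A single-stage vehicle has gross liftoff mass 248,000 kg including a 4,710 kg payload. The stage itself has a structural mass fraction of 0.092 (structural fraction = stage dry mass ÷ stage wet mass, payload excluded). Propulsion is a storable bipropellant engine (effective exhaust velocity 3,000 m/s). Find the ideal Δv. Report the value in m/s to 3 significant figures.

Δv ≈ 6640 m/s

Stage wet mass = m₀ − payload = 248,000 − 4,710 = 243,290 kg.
Stage dry mass = ε × stage wet mass = 0.092 × 243,290 = 22,382.7 kg.
Burnout mass m_f = stage dry + payload = 22,382.7 + 4,710 = 27,092.7 kg.
By the Tsiolkovsky rocket equation, Δv = v_e · ln(248,000/27,092.7) = 3000.0 × ln(9.154) = 3000.0 × 2.2142 ≈ 6642 m/s.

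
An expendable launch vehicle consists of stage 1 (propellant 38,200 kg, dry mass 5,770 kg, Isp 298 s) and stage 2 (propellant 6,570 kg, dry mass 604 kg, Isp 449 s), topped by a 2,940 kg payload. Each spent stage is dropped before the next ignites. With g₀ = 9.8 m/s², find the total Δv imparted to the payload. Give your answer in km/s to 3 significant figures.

Ignition mass of stage 1 = 38,200+5,770 + 6,570+604 + 2,940 = 54,084 kg.
Stage 1: m₀ = 54,084 kg, m_f = 54,084 − 38,200 = 15,884 kg; Δv = 298×9.8×ln(3.405) = 2920.4×1.2252 ≈ 3578 m/s.
Stage 2: m₀ = 10,114 kg, m_f = 10,114 − 6,570 = 3,544 kg; Δv = 449×9.8×ln(2.854) = 4400.2×1.0487 ≈ 4614 m/s.
Total Δv = 3578 + 4614 = 8192 m/s.

Δv ≈ 8.19 km/s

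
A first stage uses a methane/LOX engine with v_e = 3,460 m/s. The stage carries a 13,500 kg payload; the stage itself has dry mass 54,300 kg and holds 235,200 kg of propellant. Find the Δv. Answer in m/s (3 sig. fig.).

Δv ≈ 5180 m/s

m₀ = payload + dry + propellant = 13,500 + 54,300 + 235,200 = 303,000 kg.
m_f = payload + dry = 13,500 + 54,300 = 67,800 kg.
Rocket equation: Δv = v_e · ln(m₀/m_f) = 3460.0 × ln(4.469) = 3460.0 × 1.4972 ≈ 5180.2 m/s.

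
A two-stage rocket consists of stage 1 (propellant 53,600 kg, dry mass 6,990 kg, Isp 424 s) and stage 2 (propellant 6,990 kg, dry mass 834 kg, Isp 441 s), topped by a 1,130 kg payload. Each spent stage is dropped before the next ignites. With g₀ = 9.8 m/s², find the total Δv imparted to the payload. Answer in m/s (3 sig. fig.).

Ignition mass of stage 1 = 53,600+6,990 + 6,990+834 + 1,130 = 69,544 kg.
Stage 1: m₀ = 69,544 kg, m_f = 69,544 − 53,600 = 15,944 kg; Δv = 424×9.8×ln(4.362) = 4155.2×1.4729 ≈ 6120 m/s.
Stage 2: m₀ = 8,954 kg, m_f = 8,954 − 6,990 = 1,964 kg; Δv = 441×9.8×ln(4.559) = 4321.8×1.5171 ≈ 6557 m/s.
Total Δv = 6120 + 6557 = 12677 m/s.

Δv ≈ 12700 m/s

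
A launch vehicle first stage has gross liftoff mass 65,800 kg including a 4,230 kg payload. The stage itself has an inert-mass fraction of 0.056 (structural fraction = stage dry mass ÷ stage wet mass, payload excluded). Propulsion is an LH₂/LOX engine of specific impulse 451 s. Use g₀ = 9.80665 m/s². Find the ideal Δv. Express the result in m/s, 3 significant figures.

Stage wet mass = m₀ − payload = 65,800 − 4,230 = 61,570 kg.
Stage dry mass = ε × stage wet mass = 0.056 × 61,570 = 3,447.92 kg.
Burnout mass m_f = stage dry + payload = 3,447.92 + 4,230 = 7,677.92 kg.
v_e = Isp · g₀ = 451 × 9.80665 = 4422.8 m/s.
Δv = v_e · ln(65,800/7,677.92) = 4422.8 × ln(8.57) = 4422.8 × 2.1483 ≈ 9501 m/s.

Δv ≈ 9500 m/s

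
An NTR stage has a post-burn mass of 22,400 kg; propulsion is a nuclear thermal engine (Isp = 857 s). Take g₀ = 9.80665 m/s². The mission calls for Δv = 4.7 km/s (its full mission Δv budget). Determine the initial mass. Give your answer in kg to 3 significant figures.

v_e = Isp · g₀ = 857 × 9.80665 = 8404.3 m/s.
m₀/m_f = exp(Δv / v_e) = exp(4700 / 8404.3) = exp(0.5592) = 1.7493.
m₀ = m_f × 1.7493 = 22,400 × 1.7493 = 39,184.3 kg.

initial mass ≈ 39200 kg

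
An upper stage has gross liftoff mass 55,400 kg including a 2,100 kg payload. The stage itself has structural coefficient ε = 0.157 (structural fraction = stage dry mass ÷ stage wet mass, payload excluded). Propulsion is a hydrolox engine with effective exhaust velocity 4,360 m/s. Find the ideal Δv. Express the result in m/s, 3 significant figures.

Δv ≈ 7260 m/s

Stage wet mass = m₀ − payload = 55,400 − 2,100 = 53,300 kg.
Stage dry mass = ε × stage wet mass = 0.157 × 53,300 = 8,368.1 kg.
Burnout mass m_f = stage dry + payload = 8,368.1 + 2,100 = 10,468.1 kg.
From the ideal rocket equation, Δv = v_e · ln(55,400/10,468.1) = 4360.0 × ln(5.292) = 4360.0 × 1.6662 ≈ 7265 m/s.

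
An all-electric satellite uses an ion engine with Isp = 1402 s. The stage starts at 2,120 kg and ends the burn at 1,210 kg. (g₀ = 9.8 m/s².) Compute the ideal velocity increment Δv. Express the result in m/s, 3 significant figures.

Δv ≈ 7710 m/s

v_e = Isp · g₀ = 1402 × 9.8 = 13739.6 m/s.
Using Δv = v_e ln(m₀/m_f): Δv = v_e · ln(m₀/m_f) = 13739.6 × ln(1.752) = 13739.6 × 0.5608 ≈ 7705.1 m/s.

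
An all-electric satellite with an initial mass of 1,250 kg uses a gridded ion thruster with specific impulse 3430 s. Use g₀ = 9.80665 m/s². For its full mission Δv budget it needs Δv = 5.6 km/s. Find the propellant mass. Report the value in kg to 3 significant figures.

v_e = Isp · g₀ = 3430 × 9.80665 = 33636.8 m/s.
Using Δv = v_e ln(m₀/m_f): m₀/m_f = exp(Δv / v_e) = exp(5600 / 33636.8) = exp(0.1665) = 1.1811.
m_f = 1,250 / 1.1811 = 1,058.34 kg, so propellant = m₀ − m_f = 1,250 − 1,058.34 = 191.66 kg.

propellant mass ≈ 192 kg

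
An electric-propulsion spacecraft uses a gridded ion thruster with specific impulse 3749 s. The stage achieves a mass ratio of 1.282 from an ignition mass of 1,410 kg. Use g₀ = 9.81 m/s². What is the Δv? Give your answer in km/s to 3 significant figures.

Δv ≈ 9.14 km/s

v_e = Isp · g₀ = 3749 × 9.81 = 36777.7 m/s.
Using Δv = v_e ln(m₀/m_f): Δv = v_e · ln(1.282) = 36777.7 × 0.2484 ≈ 9136.4 m/s.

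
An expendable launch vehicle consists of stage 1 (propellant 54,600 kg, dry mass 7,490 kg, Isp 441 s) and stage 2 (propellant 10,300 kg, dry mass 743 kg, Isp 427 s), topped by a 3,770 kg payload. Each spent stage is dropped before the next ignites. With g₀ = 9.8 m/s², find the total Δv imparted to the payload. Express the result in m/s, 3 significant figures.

Ignition mass of stage 1 = 54,600+7,490 + 10,300+743 + 3,770 = 76,903 kg.
Stage 1: m₀ = 76,903 kg, m_f = 76,903 − 54,600 = 22,303 kg; Δv = 441×9.8×ln(3.448) = 4321.8×1.2378 ≈ 5350 m/s.
Stage 2: m₀ = 14,813 kg, m_f = 14,813 − 10,300 = 4,513 kg; Δv = 427×9.8×ln(3.282) = 4184.6×1.1885 ≈ 4974 m/s.
Total Δv = 5350 + 4974 = 10324 m/s.

Δv ≈ 10300 m/s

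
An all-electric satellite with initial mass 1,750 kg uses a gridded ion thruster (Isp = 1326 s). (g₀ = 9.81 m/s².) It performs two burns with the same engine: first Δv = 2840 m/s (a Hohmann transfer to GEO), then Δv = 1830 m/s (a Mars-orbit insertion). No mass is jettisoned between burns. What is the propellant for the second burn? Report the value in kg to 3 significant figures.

v_e = Isp · g₀ = 1326 × 9.81 = 13008.1 m/s.
After the first burn: m = 1750 × exp(−2840/13008.1) = 1750 × 0.80386 = 1,406.76 kg.
After the second burn: m = 1,406.76 × exp(−1830/13008.1) = 1,406.76 × 0.86877 = 1,222.15 kg.
Second-burn propellant = 1,406.76 − 1,222.15 = 184.61 kg.

propellant for the second burn ≈ 185 kg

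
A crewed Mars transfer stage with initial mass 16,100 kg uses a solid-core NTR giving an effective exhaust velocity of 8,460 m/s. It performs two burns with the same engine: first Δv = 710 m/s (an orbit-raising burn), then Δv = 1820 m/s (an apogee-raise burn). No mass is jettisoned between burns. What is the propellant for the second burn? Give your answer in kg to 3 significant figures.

After the first burn: m = 16100 × exp(−710/8460.0) = 16100 × 0.91950 = 14,804 kg.
After the second burn: m = 14,804 × exp(−1820/8460.0) = 14,804 × 0.80644 = 11,938.5 kg.
Second-burn propellant = 14,804 − 11,938.5 = 2,865.5 kg.

propellant for the second burn ≈ 2870 kg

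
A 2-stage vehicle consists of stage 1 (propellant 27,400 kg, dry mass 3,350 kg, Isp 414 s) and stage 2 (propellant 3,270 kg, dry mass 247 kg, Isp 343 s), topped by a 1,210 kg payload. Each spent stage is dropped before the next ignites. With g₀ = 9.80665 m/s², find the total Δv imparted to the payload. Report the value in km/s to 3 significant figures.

Ignition mass of stage 1 = 27,400+3,350 + 3,270+247 + 1,210 = 35,477 kg.
Stage 1: m₀ = 35,477 kg, m_f = 35,477 − 27,400 = 8,077 kg; Δv = 414×9.80665×ln(4.392) = 4060.0×1.4799 ≈ 6008 m/s.
Stage 2: m₀ = 4,727 kg, m_f = 4,727 − 3,270 = 1,457 kg; Δv = 343×9.80665×ln(3.244) = 3363.7×1.1769 ≈ 3959 m/s.
Total Δv = 6008 + 3959 = 9967 m/s.

Δv ≈ 9.97 km/s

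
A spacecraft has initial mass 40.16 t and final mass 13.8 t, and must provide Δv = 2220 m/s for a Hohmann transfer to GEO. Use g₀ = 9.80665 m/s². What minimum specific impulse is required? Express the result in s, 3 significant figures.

ln(m₀/m_f) = ln(40160/13800) = ln(2.91) = 1.0682.
Using Δv = v_e ln(m₀/m_f): v_e = Δv / ln(m₀/m_f) = 2220 / 1.0682 = 2078.3 m/s.
Isp = v_e / g₀ = 2078.3 / 9.80665 = 211.9 s.

Isp ≈ 212 s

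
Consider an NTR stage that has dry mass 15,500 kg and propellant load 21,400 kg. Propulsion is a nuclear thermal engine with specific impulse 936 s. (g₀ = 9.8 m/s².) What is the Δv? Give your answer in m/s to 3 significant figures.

v_e = Isp · g₀ = 936 × 9.8 = 9172.8 m/s.
m₀ = m_dry + m_prop = 15,500 + 21,400 = 36,900 kg.
By the Tsiolkovsky rocket equation, Δv = v_e · ln(m₀/m_f) = 9172.8 × ln(2.381) = 9172.8 × 0.8674 ≈ 7956.2 m/s.

Δv ≈ 7960 m/s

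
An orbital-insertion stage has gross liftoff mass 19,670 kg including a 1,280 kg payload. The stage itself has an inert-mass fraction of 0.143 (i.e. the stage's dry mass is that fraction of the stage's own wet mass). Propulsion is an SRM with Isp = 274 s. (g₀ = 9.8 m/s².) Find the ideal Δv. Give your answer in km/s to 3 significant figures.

Stage wet mass = m₀ − payload = 19,670 − 1,280 = 18,390 kg.
Stage dry mass = ε × stage wet mass = 0.143 × 18,390 = 2,629.77 kg.
Burnout mass m_f = stage dry + payload = 2,629.77 + 1,280 = 3,909.77 kg.
v_e = Isp · g₀ = 274 × 9.8 = 2685.2 m/s.
By the Tsiolkovsky rocket equation, Δv = v_e · ln(19,670/3,909.77) = 2685.2 × ln(5.031) = 2685.2 × 1.6156 ≈ 4338 m/s.

Δv ≈ 4.34 km/s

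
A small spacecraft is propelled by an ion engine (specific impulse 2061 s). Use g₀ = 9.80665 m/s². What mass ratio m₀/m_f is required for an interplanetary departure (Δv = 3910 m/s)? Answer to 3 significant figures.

mass ratio ≈ 1.21

v_e = Isp · g₀ = 2061 × 9.80665 = 20211.5 m/s.
Using Δv = v_e ln(m₀/m_f): m₀/m_f = exp(Δv / v_e) = exp(3910 / 20211.5) = exp(0.1935) = 1.2134.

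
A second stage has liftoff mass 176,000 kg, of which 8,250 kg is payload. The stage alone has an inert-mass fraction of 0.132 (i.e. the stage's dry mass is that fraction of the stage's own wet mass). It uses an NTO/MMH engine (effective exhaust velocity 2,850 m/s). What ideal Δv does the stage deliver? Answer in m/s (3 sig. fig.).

Δv ≈ 5010 m/s

Stage wet mass = m₀ − payload = 176,000 − 8,250 = 167,750 kg.
Stage dry mass = ε × stage wet mass = 0.132 × 167,750 = 22,143 kg.
Burnout mass m_f = stage dry + payload = 22,143 + 8,250 = 30,393 kg.
From the ideal rocket equation, Δv = v_e · ln(176,000/30,393) = 2850.0 × ln(5.791) = 2850.0 × 1.7563 ≈ 5005 m/s.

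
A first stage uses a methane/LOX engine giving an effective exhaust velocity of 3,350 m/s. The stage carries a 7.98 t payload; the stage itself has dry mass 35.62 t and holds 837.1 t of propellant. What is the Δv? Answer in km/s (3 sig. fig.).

Δv ≈ 10.1 km/s

m₀ = payload + dry + propellant = 7.98 + 35.62 + 837.1 = 880.7 t.
m_f = payload + dry = 7.98 + 35.62 = 43.6 t.
Using Δv = v_e ln(m₀/m_f): Δv = v_e · ln(m₀/m_f) = 3350.0 × ln(20.2) = 3350.0 × 3.0057 ≈ 10069.0 m/s.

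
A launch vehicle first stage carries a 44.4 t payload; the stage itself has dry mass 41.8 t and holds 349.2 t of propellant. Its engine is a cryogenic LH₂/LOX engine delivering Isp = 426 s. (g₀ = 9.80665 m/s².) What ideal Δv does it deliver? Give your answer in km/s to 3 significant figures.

v_e = Isp · g₀ = 426 × 9.80665 = 4177.6 m/s.
m₀ = payload + dry + propellant = 44.4 + 41.8 + 349.2 = 435.4 t.
m_f = payload + dry = 44.4 + 41.8 = 86.2 t.
Δv = v_e · ln(m₀/m_f) = 4177.6 × ln(5.051) = 4177.6 × 1.6196 ≈ 6766.1 m/s.

Δv ≈ 6.77 km/s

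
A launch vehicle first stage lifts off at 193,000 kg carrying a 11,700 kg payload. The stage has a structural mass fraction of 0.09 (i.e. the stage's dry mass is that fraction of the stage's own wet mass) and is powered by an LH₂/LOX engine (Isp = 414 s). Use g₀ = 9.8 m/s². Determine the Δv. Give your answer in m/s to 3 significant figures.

Δv ≈ 7830 m/s

Stage wet mass = m₀ − payload = 193,000 − 11,700 = 181,300 kg.
Stage dry mass = ε × stage wet mass = 0.09 × 181,300 = 16,317 kg.
Burnout mass m_f = stage dry + payload = 16,317 + 11,700 = 28,017 kg.
v_e = Isp · g₀ = 414 × 9.8 = 4057.2 m/s.
Δv = v_e · ln(193,000/28,017) = 4057.2 × ln(6.889) = 4057.2 × 1.9299 ≈ 7830 m/s.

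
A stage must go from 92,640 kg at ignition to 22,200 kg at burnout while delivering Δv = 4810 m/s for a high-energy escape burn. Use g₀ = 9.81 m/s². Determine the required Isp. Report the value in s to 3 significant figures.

Isp ≈ 343 s

ln(m₀/m_f) = ln(92640/22200) = ln(4.173) = 1.4286.
v_e = Δv / ln(m₀/m_f) = 4810 / 1.4286 = 3366.9 m/s.
Isp = v_e / g₀ = 3366.9 / 9.81 = 343.2 s.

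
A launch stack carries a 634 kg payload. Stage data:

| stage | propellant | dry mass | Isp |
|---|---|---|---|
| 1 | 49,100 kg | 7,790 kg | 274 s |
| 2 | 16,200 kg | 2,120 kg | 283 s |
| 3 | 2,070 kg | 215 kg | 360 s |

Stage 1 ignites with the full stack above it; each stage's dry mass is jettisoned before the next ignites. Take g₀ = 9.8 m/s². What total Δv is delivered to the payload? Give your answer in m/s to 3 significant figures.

Ignition mass of stage 1 = 49,100+7,790 + 16,200+2,120 + 2,070+215 + 634 = 78,129 kg.
Stage 1: m₀ = 78,129 kg, m_f = 78,129 − 49,100 = 29,029 kg; Δv = 274×9.8×ln(2.691) = 2685.2×0.9901 ≈ 2659 m/s.
Stage 2: m₀ = 21,239 kg, m_f = 21,239 − 16,200 = 5,039 kg; Δv = 283×9.8×ln(4.215) = 2773.4×1.4386 ≈ 3990 m/s.
Stage 3: m₀ = 2,919 kg, m_f = 2,919 − 2,070 = 849 kg; Δv = 360×9.8×ln(3.438) = 3528.0×1.2349 ≈ 4357 m/s.
Total Δv = 2659 + 3990 + 4357 = 11006 m/s.

Δv ≈ 11000 m/s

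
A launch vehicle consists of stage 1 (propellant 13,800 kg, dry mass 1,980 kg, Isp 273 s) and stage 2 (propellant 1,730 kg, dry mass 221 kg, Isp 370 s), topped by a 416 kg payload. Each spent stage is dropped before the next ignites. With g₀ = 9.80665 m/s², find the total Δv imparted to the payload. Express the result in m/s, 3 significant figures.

Ignition mass of stage 1 = 13,800+1,980 + 1,730+221 + 416 = 18,147 kg.
Stage 1: m₀ = 18,147 kg, m_f = 18,147 − 13,800 = 4,347 kg; Δv = 273×9.80665×ln(4.175) = 2677.2×1.4290 ≈ 3826 m/s.
Stage 2: m₀ = 2,367 kg, m_f = 2,367 − 1,730 = 637 kg; Δv = 370×9.80665×ln(3.716) = 3628.5×1.3126 ≈ 4763 m/s.
Total Δv = 3826 + 4763 = 8589 m/s.

Δv ≈ 8590 m/s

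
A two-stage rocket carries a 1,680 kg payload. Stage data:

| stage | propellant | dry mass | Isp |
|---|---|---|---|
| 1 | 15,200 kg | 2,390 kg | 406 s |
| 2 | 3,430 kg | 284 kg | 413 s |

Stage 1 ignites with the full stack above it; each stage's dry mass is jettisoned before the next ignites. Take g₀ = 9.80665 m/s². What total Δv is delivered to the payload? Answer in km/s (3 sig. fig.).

Δv ≈ 8.40 km/s

Ignition mass of stage 1 = 15,200+2,390 + 3,430+284 + 1,680 = 22,984 kg.
Stage 1: m₀ = 22,984 kg, m_f = 22,984 − 15,200 = 7,784 kg; Δv = 406×9.80665×ln(2.953) = 3981.5×1.0827 ≈ 4311 m/s.
Stage 2: m₀ = 5,394 kg, m_f = 5,394 − 3,430 = 1,964 kg; Δv = 413×9.80665×ln(2.746) = 4050.1×1.0103 ≈ 4092 m/s.
Total Δv = 4311 + 4092 = 8403 m/s.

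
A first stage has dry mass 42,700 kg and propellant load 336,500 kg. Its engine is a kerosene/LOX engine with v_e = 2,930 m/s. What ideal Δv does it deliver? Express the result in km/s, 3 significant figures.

m₀ = m_dry + m_prop = 42,700 + 336,500 = 379,200 kg.
From the ideal rocket equation, Δv = v_e · ln(m₀/m_f) = 2930.0 × ln(8.881) = 2930.0 × 2.1839 ≈ 6398.7 m/s.

Δv ≈ 6.40 km/s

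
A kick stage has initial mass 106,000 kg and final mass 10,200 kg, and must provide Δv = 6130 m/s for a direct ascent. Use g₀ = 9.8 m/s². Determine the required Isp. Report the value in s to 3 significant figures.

ln(m₀/m_f) = ln(106000/10200) = ln(10.39) = 2.3411.
From the ideal rocket equation, v_e = Δv / ln(m₀/m_f) = 6130 / 2.3411 = 2618.5 m/s.
Isp = v_e / g₀ = 2618.5 / 9.8 = 267.2 s.

Isp ≈ 267 s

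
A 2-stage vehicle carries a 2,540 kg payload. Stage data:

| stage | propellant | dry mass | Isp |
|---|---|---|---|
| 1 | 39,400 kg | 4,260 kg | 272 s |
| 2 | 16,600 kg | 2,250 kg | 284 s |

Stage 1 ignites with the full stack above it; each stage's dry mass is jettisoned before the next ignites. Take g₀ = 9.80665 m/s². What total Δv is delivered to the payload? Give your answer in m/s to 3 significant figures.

Ignition mass of stage 1 = 39,400+4,260 + 16,600+2,250 + 2,540 = 65,050 kg.
Stage 1: m₀ = 65,050 kg, m_f = 65,050 − 39,400 = 25,650 kg; Δv = 272×9.80665×ln(2.536) = 2667.4×0.9306 ≈ 2482 m/s.
Stage 2: m₀ = 21,390 kg, m_f = 21,390 − 16,600 = 4,790 kg; Δv = 284×9.80665×ln(4.466) = 2785.1×1.4964 ≈ 4168 m/s.
Total Δv = 2482 + 4168 = 6650 m/s.

Δv ≈ 6650 m/s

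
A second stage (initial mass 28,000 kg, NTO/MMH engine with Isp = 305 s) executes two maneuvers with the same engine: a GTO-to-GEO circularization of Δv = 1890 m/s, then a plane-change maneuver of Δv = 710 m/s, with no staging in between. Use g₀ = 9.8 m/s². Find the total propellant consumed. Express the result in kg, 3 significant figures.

total propellant consumed ≈ 16300 kg

v_e = Isp · g₀ = 305 × 9.8 = 2989.0 m/s.
After the first burn: m = 28000 × exp(−1890/2989.0) = 28000 × 0.53136 = 14,878.1 kg.
After the second burn: m = 14,878.1 × exp(−710/2989.0) = 14,878.1 × 0.78857 = 11,732.4 kg.
Total propellant = m₀ − m_final = 28000 − 11,732.4 = 16,267.6 kg.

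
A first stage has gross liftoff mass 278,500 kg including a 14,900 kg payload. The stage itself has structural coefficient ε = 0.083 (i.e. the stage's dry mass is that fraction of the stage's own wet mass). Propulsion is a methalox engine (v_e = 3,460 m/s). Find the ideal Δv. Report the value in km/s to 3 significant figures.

Stage wet mass = m₀ − payload = 278,500 − 14,900 = 263,600 kg.
Stage dry mass = ε × stage wet mass = 0.083 × 263,600 = 21,878.8 kg.
Burnout mass m_f = stage dry + payload = 21,878.8 + 14,900 = 36,778.8 kg.
Using Δv = v_e ln(m₀/m_f): Δv = v_e · ln(278,500/36,778.8) = 3460.0 × ln(7.572) = 3460.0 × 2.0245 ≈ 7005 m/s.

Δv ≈ 7.00 km/s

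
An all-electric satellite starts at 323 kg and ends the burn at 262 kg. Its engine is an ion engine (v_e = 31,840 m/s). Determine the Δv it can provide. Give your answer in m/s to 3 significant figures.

Using Δv = v_e ln(m₀/m_f): Δv = v_e · ln(m₀/m_f) = 31840.0 × ln(1.233) = 31840.0 × 0.2093 ≈ 6664.4 m/s.

Δv ≈ 6660 m/s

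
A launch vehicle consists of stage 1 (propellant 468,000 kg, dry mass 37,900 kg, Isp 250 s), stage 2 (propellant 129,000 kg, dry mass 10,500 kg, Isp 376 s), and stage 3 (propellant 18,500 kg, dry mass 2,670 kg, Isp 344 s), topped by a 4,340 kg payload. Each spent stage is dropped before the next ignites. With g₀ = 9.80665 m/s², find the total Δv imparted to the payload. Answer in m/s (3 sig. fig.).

Δv ≈ 12900 m/s

Ignition mass of stage 1 = 468,000+37,900 + 129,000+10,500 + 18,500+2,670 + 4,340 = 670,910 kg.
Stage 1: m₀ = 670,910 kg, m_f = 670,910 − 468,000 = 202,910 kg; Δv = 250×9.80665×ln(3.306) = 2451.7×1.1959 ≈ 2932 m/s.
Stage 2: m₀ = 165,010 kg, m_f = 165,010 − 129,000 = 36,010 kg; Δv = 376×9.80665×ln(4.582) = 3687.3×1.5222 ≈ 5613 m/s.
Stage 3: m₀ = 25,510 kg, m_f = 25,510 − 18,500 = 7,010 kg; Δv = 344×9.80665×ln(3.639) = 3373.5×1.2917 ≈ 4358 m/s.
Total Δv = 2932 + 5613 + 4358 = 12903 m/s.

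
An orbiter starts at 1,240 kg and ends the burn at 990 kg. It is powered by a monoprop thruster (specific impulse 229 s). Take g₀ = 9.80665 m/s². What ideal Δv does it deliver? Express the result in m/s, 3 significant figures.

v_e = Isp · g₀ = 229 × 9.80665 = 2245.7 m/s.
Δv = v_e · ln(m₀/m_f) = 2245.7 × ln(1.253) = 2245.7 × 0.2252 ≈ 505.7 m/s.

Δv ≈ 506 m/s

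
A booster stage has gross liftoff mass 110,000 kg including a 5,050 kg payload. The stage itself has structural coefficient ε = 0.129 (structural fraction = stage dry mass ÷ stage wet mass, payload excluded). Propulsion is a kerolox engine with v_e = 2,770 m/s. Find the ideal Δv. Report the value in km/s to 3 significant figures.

Δv ≈ 4.92 km/s

Stage wet mass = m₀ − payload = 110,000 − 5,050 = 104,950 kg.
Stage dry mass = ε × stage wet mass = 0.129 × 104,950 = 13,538.6 kg.
Burnout mass m_f = stage dry + payload = 13,538.6 + 5,050 = 18,588.6 kg.
Δv = v_e · ln(110,000/18,588.6) = 2770.0 × ln(5.918) = 2770.0 × 1.7779 ≈ 4925 m/s.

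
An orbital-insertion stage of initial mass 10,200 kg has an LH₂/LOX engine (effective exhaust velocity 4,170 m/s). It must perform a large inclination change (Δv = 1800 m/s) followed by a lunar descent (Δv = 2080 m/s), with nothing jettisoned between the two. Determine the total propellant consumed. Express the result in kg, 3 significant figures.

total propellant consumed ≈ 6180 kg

After the first burn: m = 10200 × exp(−1800/4170.0) = 10200 × 0.64943 = 6,624.19 kg.
After the second burn: m = 6,624.19 × exp(−2080/4170.0) = 6,624.19 × 0.60726 = 4,022.61 kg.
Total propellant = m₀ − m_final = 10200 − 4,022.61 = 6,177.39 kg.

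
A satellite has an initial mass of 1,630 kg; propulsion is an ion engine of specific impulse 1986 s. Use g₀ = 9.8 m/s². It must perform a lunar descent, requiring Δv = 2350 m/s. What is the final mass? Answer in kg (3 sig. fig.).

v_e = Isp · g₀ = 1986 × 9.8 = 19462.8 m/s.
m₀/m_f = exp(Δv / v_e) = exp(2350 / 19462.8) = exp(0.1207) = 1.1283.
m_f = m₀ / 1.1283 = 1,630 / 1.1283 = 1,444.65 kg.

final mass ≈ 1440 kg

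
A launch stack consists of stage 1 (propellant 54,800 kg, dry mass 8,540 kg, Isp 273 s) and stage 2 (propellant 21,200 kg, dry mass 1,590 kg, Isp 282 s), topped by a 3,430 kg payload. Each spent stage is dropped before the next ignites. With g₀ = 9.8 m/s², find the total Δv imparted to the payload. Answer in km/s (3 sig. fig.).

Ignition mass of stage 1 = 54,800+8,540 + 21,200+1,590 + 3,430 = 89,560 kg.
Stage 1: m₀ = 89,560 kg, m_f = 89,560 − 54,800 = 34,760 kg; Δv = 273×9.8×ln(2.577) = 2675.4×0.9464 ≈ 2532 m/s.
Stage 2: m₀ = 26,220 kg, m_f = 26,220 − 21,200 = 5,020 kg; Δv = 282×9.8×ln(5.223) = 2763.6×1.6531 ≈ 4568 m/s.
Total Δv = 2532 + 4568 = 7100 m/s.

Δv ≈ 7.10 km/s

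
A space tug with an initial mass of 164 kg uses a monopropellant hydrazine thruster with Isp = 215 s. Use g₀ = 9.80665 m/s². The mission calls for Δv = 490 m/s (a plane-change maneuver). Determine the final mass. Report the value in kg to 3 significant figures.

v_e = Isp · g₀ = 215 × 9.80665 = 2108.4 m/s.
Rocket equation: m₀/m_f = exp(Δv / v_e) = exp(490 / 2108.4) = exp(0.2324) = 1.2616.
m_f = m₀ / 1.2616 = 164 / 1.2616 = 129.994 kg.

final mass ≈ 130 kg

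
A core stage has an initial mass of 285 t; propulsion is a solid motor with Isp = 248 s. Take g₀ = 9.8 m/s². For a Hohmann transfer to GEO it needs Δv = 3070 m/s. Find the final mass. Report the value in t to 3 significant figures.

final mass ≈ 80.6 t

v_e = Isp · g₀ = 248 × 9.8 = 2430.4 m/s.
m₀/m_f = exp(Δv / v_e) = exp(3070 / 2430.4) = exp(1.2632) = 3.5366.
m_f = m₀ / 3.5366 = 285 / 3.5366 = 80.5859 t.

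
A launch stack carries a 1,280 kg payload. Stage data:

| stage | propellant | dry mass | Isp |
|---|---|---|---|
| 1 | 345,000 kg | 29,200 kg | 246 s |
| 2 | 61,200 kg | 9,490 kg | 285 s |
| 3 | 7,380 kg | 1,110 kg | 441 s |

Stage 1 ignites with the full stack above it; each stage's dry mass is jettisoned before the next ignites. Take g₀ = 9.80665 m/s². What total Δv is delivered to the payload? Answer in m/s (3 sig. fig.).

Ignition mass of stage 1 = 345,000+29,200 + 61,200+9,490 + 7,380+1,110 + 1,280 = 454,660 kg.
Stage 1: m₀ = 454,660 kg, m_f = 454,660 − 345,000 = 109,660 kg; Δv = 246×9.80665×ln(4.146) = 2412.4×1.4222 ≈ 3431 m/s.
Stage 2: m₀ = 80,460 kg, m_f = 80,460 − 61,200 = 19,260 kg; Δv = 285×9.80665×ln(4.178) = 2794.9×1.4297 ≈ 3996 m/s.
Stage 3: m₀ = 9,770 kg, m_f = 9,770 − 7,380 = 2,390 kg; Δv = 441×9.80665×ln(4.088) = 4324.7×1.4080 ≈ 6089 m/s.
Total Δv = 3431 + 3996 + 6089 = 13516 m/s.

Δv ≈ 13500 m/s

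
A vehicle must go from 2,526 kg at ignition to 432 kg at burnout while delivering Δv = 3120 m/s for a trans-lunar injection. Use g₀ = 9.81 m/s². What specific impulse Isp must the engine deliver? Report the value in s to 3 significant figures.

Isp ≈ 180 s

ln(m₀/m_f) = ln(2526/432) = ln(5.847) = 1.7660.
Rocket equation: v_e = Δv / ln(m₀/m_f) = 3120 / 1.7660 = 1766.7 m/s.
Isp = v_e / g₀ = 1766.7 / 9.81 = 180.1 s.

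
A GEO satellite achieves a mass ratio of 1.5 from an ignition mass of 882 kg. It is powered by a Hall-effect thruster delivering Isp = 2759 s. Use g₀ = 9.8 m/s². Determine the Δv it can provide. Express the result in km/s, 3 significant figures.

Δv ≈ 11.0 km/s

v_e = Isp · g₀ = 2759 × 9.8 = 27038.2 m/s.
Δv = v_e · ln(1.5) = 27038.2 × 0.4055 ≈ 10963.0 m/s.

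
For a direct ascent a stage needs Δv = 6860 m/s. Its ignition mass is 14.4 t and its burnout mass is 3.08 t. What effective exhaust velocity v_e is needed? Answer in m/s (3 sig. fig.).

v_e ≈ 4450 m/s

ln(m₀/m_f) = ln(14400/3080) = ln(4.675) = 1.5423.
v_e = Δv / ln(m₀/m_f) = 6860 / 1.5423 = 4447.9 m/s.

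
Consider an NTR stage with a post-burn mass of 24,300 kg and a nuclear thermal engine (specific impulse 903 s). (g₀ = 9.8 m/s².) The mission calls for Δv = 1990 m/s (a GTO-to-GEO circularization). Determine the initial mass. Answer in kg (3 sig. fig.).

v_e = Isp · g₀ = 903 × 9.8 = 8849.4 m/s.
Using Δv = v_e ln(m₀/m_f): m₀/m_f = exp(Δv / v_e) = exp(1990 / 8849.4) = exp(0.2249) = 1.2522.
m₀ = m_f × 1.2522 = 24,300 × 1.2522 = 30,428.5 kg.

initial mass ≈ 30400 kg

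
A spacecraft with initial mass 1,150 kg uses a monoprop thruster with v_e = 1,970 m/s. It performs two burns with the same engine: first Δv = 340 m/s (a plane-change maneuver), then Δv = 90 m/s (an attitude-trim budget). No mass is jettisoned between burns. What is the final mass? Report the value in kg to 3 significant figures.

final mass ≈ 924 kg

After the first burn: m = 1150 × exp(−340/1970.0) = 1150 × 0.84148 = 967.702 kg.
After the second burn: m = 967.702 × exp(−90/1970.0) = 967.702 × 0.95534 = 924.484 kg.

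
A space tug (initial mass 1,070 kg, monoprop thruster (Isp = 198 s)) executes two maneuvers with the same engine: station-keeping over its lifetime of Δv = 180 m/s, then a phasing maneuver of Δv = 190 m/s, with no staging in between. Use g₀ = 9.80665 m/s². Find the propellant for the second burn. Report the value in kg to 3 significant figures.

propellant for the second burn ≈ 90.9 kg

v_e = Isp · g₀ = 198 × 9.80665 = 1941.7 m/s.
After the first burn: m = 1070 × exp(−180/1941.7) = 1070 × 0.91147 = 975.273 kg.
After the second burn: m = 975.273 × exp(−190/1941.7) = 975.273 × 0.90678 = 884.358 kg.
Second-burn propellant = 975.273 − 884.358 = 90.915 kg.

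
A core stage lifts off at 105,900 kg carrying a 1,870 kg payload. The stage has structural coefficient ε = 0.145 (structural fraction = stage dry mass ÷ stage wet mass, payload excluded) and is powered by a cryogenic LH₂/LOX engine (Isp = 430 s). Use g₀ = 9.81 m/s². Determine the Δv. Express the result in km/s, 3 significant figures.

Δv ≈ 7.73 km/s

Stage wet mass = m₀ − payload = 105,900 − 1,870 = 104,030 kg.
Stage dry mass = ε × stage wet mass = 0.145 × 104,030 = 15,084.4 kg.
Burnout mass m_f = stage dry + payload = 15,084.4 + 1,870 = 16,954.4 kg.
v_e = Isp · g₀ = 430 × 9.81 = 4218.3 m/s.
Using Δv = v_e ln(m₀/m_f): Δv = v_e · ln(105,900/16,954.4) = 4218.3 × ln(6.246) = 4218.3 × 1.8320 ≈ 7728 m/s.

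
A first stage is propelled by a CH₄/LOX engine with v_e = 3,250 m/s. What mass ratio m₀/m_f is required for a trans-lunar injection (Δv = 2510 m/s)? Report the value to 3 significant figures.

Using Δv = v_e ln(m₀/m_f): m₀/m_f = exp(Δv / v_e) = exp(2510 / 3250.0) = exp(0.7723) = 2.1648.

mass ratio ≈ 2.16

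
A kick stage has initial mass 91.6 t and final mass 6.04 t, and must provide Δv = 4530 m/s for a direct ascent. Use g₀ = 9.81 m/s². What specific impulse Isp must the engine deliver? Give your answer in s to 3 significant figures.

Isp ≈ 170 s

ln(m₀/m_f) = ln(91600/6040) = ln(15.17) = 2.7190.
Using Δv = v_e ln(m₀/m_f): v_e = Δv / ln(m₀/m_f) = 4530 / 2.7190 = 1666.0 m/s.
Isp = v_e / g₀ = 1666.0 / 9.81 = 169.8 s.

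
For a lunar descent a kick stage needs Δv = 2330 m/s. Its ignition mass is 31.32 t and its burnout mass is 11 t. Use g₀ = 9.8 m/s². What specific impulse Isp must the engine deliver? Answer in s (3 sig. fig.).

Isp ≈ 227 s

ln(m₀/m_f) = ln(31320/11000) = ln(2.847) = 1.0464.
By the Tsiolkovsky rocket equation, v_e = Δv / ln(m₀/m_f) = 2330 / 1.0464 = 2226.8 m/s.
Isp = v_e / g₀ = 2226.8 / 9.8 = 227.2 s.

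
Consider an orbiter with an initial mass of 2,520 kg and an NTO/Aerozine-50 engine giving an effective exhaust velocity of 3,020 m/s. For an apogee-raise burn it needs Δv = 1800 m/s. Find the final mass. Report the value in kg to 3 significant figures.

final mass ≈ 1390 kg

m₀/m_f = exp(Δv / v_e) = exp(1800 / 3020.0) = exp(0.5960) = 1.8149.
m_f = m₀ / 1.8149 = 2,520 / 1.8149 = 1,388.51 kg.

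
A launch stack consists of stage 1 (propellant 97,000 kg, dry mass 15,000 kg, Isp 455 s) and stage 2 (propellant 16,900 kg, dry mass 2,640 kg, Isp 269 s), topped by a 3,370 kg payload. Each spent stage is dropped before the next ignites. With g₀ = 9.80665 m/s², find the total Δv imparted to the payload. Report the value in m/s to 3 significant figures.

Ignition mass of stage 1 = 97,000+15,000 + 16,900+2,640 + 3,370 = 134,910 kg.
Stage 1: m₀ = 134,910 kg, m_f = 134,910 − 97,000 = 37,910 kg; Δv = 455×9.80665×ln(3.559) = 4462.0×1.2694 ≈ 5664 m/s.
Stage 2: m₀ = 22,910 kg, m_f = 22,910 − 16,900 = 6,010 kg; Δv = 269×9.80665×ln(3.812) = 2638.0×1.3381 ≈ 3530 m/s.
Total Δv = 5664 + 3530 = 9194 m/s.

Δv ≈ 9190 m/s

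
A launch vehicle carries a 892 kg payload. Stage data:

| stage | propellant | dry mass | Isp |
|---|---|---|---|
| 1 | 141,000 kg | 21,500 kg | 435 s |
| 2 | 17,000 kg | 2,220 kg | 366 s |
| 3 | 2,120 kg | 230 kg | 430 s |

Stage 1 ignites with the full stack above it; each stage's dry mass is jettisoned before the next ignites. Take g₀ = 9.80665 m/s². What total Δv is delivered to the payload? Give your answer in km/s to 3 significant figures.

Ignition mass of stage 1 = 141,000+21,500 + 17,000+2,220 + 2,120+230 + 892 = 184,962 kg.
Stage 1: m₀ = 184,962 kg, m_f = 184,962 − 141,000 = 43,962 kg; Δv = 435×9.80665×ln(4.207) = 4265.9×1.4368 ≈ 6129 m/s.
Stage 2: m₀ = 22,462 kg, m_f = 22,462 − 17,000 = 5,462 kg; Δv = 366×9.80665×ln(4.112) = 3589.2×1.4140 ≈ 5075 m/s.
Stage 3: m₀ = 3,242 kg, m_f = 3,242 − 2,120 = 1,122 kg; Δv = 430×9.80665×ln(2.889) = 4216.9×1.0611 ≈ 4474 m/s.
Total Δv = 6129 + 5075 + 4474 = 15678 m/s.

Δv ≈ 15.7 km/s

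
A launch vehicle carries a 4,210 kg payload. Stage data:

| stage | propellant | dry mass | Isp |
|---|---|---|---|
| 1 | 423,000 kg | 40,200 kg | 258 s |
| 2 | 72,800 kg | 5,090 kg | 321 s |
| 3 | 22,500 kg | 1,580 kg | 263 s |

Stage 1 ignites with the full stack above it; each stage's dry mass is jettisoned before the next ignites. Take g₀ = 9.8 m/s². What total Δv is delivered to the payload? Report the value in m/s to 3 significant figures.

Ignition mass of stage 1 = 423,000+40,200 + 72,800+5,090 + 22,500+1,580 + 4,210 = 569,380 kg.
Stage 1: m₀ = 569,380 kg, m_f = 569,380 − 423,000 = 146,380 kg; Δv = 258×9.8×ln(3.89) = 2528.4×1.3583 ≈ 3434 m/s.
Stage 2: m₀ = 106,180 kg, m_f = 106,180 − 72,800 = 33,380 kg; Δv = 321×9.8×ln(3.181) = 3145.8×1.1572 ≈ 3640 m/s.
Stage 3: m₀ = 28,290 kg, m_f = 28,290 − 22,500 = 5,790 kg; Δv = 263×9.8×ln(4.886) = 2577.4×1.5864 ≈ 4089 m/s.
Total Δv = 3434 + 3640 + 4089 = 11163 m/s.

Δv ≈ 11200 m/s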